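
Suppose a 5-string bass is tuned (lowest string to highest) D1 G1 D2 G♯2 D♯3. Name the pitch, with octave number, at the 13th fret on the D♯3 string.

E4

D♯3 is MIDI 51. Adding 13 gives 64, which is E4.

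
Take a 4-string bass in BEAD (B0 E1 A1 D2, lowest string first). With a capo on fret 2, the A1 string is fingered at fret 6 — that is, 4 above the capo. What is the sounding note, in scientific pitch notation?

The capo raises the open A1 by 2 semitones to B1; fretting 4 more gives A1 + 2 + 4 = A1 + 6 semitones = D#2.

D#2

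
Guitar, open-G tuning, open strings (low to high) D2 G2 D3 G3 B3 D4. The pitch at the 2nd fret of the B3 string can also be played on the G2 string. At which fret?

18

B3 at fret 2 is B3 + 2 semitones = C#4.
The open G2 string is 16 semitones below the open B3, so the same pitch on the G2 string lies at fret 2 + 16 = 18.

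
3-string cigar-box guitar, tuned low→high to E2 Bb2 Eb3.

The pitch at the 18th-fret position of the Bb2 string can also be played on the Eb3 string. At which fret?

Fret 18 on Bb2 is MIDI 46 + 18 = 64 (E4). On the Eb3 string (open MIDI 51), that pitch is 64 − 51 = fret 13.

13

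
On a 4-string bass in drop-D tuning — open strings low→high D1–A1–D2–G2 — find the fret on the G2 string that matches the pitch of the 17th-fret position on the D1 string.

0

Fret 17 on D1 is MIDI 26 + 17 = 43 (G2). On the G2 string (open MIDI 43), that pitch is 43 − 43 = fret 0.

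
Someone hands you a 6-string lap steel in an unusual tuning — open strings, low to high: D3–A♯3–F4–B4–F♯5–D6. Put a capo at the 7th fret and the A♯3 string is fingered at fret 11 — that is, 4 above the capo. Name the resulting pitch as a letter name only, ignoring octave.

The capo raises the open A♯3 by 7 semitones to F4; fretting 4 more gives A♯3 + 7 + 4 = A♯3 + 11 semitones, landing on A.

A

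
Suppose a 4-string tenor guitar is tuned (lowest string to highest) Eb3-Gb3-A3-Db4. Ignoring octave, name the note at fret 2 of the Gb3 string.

Ab

The open Gb3 string plus 2 semitones: Gb–G–Ab.
(Equivalently spelled G#.)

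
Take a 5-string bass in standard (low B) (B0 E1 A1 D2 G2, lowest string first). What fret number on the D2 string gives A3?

19

A3 is 19 semitones above the open D2 (D–D#–E–F–…–G–G#–A), so it sits at fret 19.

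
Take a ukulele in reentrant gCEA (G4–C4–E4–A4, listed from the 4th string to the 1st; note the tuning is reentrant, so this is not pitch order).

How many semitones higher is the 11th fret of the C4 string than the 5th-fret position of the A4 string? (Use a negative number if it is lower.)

-3 semitones

C4 at fret 11 → B4 (MIDI 71); A4 at fret 5 → D5 (MIDI 74).
71 − 74 = -3, so the two pitches are 3 semitones apart.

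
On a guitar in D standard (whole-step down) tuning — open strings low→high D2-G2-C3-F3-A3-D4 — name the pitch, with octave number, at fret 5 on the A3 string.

D4

Each fret is one semitone, so A3 + 5 = D4.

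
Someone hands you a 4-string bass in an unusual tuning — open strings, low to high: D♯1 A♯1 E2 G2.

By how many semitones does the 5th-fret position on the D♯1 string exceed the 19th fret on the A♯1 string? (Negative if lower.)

-21 semitones

D♯1 at fret 5 → G♯1 (MIDI 32); A♯1 at fret 19 → F3 (MIDI 53).
32 − 53 = -21, so the two pitches are 21 semitones apart.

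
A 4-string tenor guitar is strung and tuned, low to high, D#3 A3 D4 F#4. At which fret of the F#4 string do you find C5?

6

C5 is 6 semitones above the open F#4 (F#–G–G#–A–A#–B–C), so it sits at fret 6.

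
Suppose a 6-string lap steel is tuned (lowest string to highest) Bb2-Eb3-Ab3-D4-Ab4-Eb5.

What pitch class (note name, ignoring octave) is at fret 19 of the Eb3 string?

Bb

Eb3 is MIDI 51. Adding 19 gives 70; 70 mod 12 = 10, i.e. Bb.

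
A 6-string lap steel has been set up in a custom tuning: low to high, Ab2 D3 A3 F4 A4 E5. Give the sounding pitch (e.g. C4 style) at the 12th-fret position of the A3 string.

A4

The open A3 string plus 12 semitones: A–Bb–B–C–…–G–Ab–A.
The walk passes from B into C once, so the octave number goes from 3 to 4.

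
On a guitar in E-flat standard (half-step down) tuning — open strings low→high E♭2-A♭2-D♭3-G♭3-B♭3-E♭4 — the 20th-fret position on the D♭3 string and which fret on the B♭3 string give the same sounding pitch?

D♭3 at fret 20 is D♭3 + 20 semitones = A4.
The open B♭3 string is 9 semitones above the open D♭3, so the same pitch on the B♭3 string lies at fret 20 − 9 = 11.

11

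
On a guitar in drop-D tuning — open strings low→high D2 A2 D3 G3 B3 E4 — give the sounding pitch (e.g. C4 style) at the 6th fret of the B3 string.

Each fret is one semitone, so B3 + 6 = F4.

F4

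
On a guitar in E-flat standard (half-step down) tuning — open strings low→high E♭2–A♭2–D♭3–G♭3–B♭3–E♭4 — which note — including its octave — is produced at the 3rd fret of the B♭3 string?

The open B♭3 string plus 3 semitones: Bb–B–C–Db.
The walk passes from B into C once, so the octave number goes from 3 to 4.

D♭4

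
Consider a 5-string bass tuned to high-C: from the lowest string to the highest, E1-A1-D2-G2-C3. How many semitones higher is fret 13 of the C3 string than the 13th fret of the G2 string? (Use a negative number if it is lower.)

C3 at fret 13 → C#4 (MIDI 61); G2 at fret 13 → G#3 (MIDI 56).
61 − 56 = 5, so the two pitches are 5 semitones apart.

5 semitones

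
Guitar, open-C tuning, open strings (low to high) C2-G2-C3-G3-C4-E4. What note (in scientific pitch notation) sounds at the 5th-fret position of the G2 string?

C3

Each fret is one semitone, so G2 + 5 = C3.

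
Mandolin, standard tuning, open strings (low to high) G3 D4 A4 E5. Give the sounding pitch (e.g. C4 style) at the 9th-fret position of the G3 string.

E4

The open G3 string plus 9 semitones: G–G#–A–A#–B–C–C#–D–D#–E.
The walk passes from B into C once, so the octave number goes from 3 to 4.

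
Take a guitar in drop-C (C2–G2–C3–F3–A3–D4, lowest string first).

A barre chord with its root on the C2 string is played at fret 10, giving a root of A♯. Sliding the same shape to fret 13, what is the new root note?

Moving from fret 10 to fret 13 shifts the root by 3 semitones.
A♯ up 3 semitones is C♯.

C♯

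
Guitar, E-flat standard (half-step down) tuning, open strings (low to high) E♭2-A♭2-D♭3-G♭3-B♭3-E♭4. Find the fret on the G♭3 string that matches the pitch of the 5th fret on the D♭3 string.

Fret 5 on D♭3 is MIDI 49 + 5 = 54 (G♭3). On the G♭3 string (open MIDI 54), that pitch is 54 − 54 = fret 0.

0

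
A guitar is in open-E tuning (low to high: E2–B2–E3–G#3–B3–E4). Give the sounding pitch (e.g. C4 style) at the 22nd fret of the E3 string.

The open E3 string plus 22 semitones: E–F–F#–G–…–C–C#–D.
The walk passes from B into C 2 times, so the octave number goes from 3 to 5.

D5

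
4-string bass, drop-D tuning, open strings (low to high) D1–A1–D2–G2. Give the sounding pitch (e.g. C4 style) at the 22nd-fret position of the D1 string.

C3

The open D1 string plus 22 semitones: D–D#–E–F–…–A#–B–C.
The walk passes from B into C 2 times, so the octave number goes from 1 to 3.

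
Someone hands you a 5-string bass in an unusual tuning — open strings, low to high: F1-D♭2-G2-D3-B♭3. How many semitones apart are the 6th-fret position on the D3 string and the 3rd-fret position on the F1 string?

24 semitones

D3 at fret 6 → A♭3 (MIDI 56); F1 at fret 3 → A♭1 (MIDI 32).
56 − 32 = 24, so the two pitches are 24 semitones apart, with A♭3 the higher.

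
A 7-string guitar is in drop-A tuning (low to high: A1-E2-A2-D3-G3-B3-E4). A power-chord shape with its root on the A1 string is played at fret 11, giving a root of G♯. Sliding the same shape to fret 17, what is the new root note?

Moving from fret 11 to fret 17 shifts the root by 6 semitones.
G♯ up 6 semitones is D.

D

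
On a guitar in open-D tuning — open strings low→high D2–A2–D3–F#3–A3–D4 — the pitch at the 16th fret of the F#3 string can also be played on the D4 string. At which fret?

8

F#3 at fret 16 is F#3 + 16 semitones = A#4.
The open D4 string is 8 semitones above the open F#3, so the same pitch on the D4 string lies at fret 16 − 8 = 8.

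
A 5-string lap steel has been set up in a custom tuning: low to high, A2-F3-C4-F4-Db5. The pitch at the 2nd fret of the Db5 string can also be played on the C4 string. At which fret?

Fret 2 on Db5 is MIDI 73 + 2 = 75 (Eb5). On the C4 string (open MIDI 60), that pitch is 75 − 60 = fret 15.

15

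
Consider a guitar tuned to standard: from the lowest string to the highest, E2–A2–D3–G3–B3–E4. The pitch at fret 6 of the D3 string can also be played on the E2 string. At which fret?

16

Fret 6 on D3 is MIDI 50 + 6 = 56 (G#3). On the E2 string (open MIDI 40), that pitch is 56 − 40 = fret 16.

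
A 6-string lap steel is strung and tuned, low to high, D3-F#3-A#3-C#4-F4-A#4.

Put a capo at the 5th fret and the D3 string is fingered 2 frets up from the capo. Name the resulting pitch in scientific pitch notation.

A3

The capo raises the open D3 by 5 semitones to G3; fretting 2 more gives D3 + 5 + 2 = D3 + 7 semitones = A3.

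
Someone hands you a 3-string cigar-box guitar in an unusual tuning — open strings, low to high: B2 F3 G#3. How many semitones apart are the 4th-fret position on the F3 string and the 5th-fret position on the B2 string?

5 semitones

F3 at fret 4 → A3 (MIDI 57); B2 at fret 5 → E3 (MIDI 52).
57 − 52 = 5, so the two pitches are 5 semitones apart, with A3 the higher.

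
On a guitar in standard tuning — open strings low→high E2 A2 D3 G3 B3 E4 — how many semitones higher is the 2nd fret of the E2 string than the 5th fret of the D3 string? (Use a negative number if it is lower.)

E2 at fret 2 → F#2 (MIDI 42); D3 at fret 5 → G3 (MIDI 55).
42 − 55 = -13, so the two pitches are 13 semitones apart.

-13 semitones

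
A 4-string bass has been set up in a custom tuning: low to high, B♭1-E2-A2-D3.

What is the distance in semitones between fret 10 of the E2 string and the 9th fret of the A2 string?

4 semitones

E2 at fret 10 → D3 (MIDI 50); A2 at fret 9 → G♭3 (MIDI 54).
50 − 54 = -4, so the two pitches are 4 semitones apart, with G♭3 the higher.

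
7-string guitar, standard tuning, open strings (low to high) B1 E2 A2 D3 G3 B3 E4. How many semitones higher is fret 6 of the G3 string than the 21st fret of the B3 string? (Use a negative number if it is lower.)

G3 at fret 6 → C#4 (MIDI 61); B3 at fret 21 → G#5 (MIDI 80).
61 − 80 = -19, so the two pitches are 19 semitones apart.

-19 semitones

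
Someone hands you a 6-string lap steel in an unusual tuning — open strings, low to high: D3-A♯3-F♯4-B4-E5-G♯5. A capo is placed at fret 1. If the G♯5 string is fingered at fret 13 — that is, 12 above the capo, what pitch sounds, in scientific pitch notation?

The capo raises the open G♯5 by 1 semitone to A5; fretting 12 more gives G♯5 + 1 + 12 = G♯5 + 13 semitones = A6.

A6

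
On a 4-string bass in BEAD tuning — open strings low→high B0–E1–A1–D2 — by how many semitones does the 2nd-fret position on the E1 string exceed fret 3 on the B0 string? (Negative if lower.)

E1 at fret 2 → F♯1 (MIDI 30); B0 at fret 3 → D1 (MIDI 26).
30 − 26 = 4, so the two pitches are 4 semitones apart.

4 semitones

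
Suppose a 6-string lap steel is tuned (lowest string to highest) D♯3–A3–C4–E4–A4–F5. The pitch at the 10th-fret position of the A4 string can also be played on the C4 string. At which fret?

19

A4 at fret 10 is A4 + 10 semitones = G5.
The open C4 string is 9 semitones below the open A4, so the same pitch on the C4 string lies at fret 10 + 9 = 19.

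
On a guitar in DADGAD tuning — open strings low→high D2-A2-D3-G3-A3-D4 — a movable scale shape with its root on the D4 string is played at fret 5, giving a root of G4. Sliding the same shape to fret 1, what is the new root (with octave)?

Moving from fret 5 to fret 1 shifts the root by -4 semitones.
G4 down 4 semitones is D#4.

D#4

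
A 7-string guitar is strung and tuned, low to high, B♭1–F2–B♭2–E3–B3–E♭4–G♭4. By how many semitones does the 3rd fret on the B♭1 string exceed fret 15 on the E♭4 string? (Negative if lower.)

-41 semitones

B♭1 at fret 3 → D♭2 (MIDI 37); E♭4 at fret 15 → G♭5 (MIDI 78).
37 − 78 = -41, so the two pitches are 41 semitones apart.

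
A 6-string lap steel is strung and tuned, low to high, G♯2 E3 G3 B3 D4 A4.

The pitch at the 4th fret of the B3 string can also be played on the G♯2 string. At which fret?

19

Fret 4 on B3 is MIDI 59 + 4 = 63 (D♯4). On the G♯2 string (open MIDI 44), that pitch is 63 − 44 = fret 19.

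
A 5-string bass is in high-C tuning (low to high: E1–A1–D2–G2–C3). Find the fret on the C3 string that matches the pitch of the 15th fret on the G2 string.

G2 at fret 15 is G2 + 15 semitones = A#3.
The open C3 string is 5 semitones above the open G2, so the same pitch on the C3 string lies at fret 15 − 5 = 10.

10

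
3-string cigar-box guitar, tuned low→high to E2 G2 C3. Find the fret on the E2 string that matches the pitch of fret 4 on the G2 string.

7

Fret 4 on G2 is MIDI 43 + 4 = 47 (B2). On the E2 string (open MIDI 40), that pitch is 47 − 40 = fret 7.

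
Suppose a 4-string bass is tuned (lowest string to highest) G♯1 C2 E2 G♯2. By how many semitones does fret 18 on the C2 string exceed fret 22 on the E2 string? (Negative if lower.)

-8 semitones

C2 at fret 18 → F♯3 (MIDI 54); E2 at fret 22 → D4 (MIDI 62).
54 − 62 = -8, so the two pitches are 8 semitones apart.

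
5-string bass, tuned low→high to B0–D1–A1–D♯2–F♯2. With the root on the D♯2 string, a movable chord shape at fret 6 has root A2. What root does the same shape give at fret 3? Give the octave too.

F♯2

Moving from fret 6 to fret 3 shifts the root by -3 semitones.
A2 down 3 semitones is F♯2.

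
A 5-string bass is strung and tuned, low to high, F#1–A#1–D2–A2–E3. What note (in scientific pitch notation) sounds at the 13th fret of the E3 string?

F4

Each fret is one semitone, so E3 + 13 = F4.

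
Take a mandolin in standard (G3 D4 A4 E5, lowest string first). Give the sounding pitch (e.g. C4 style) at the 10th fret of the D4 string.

C5

D4 is MIDI 62. Adding 10 gives 72, which is C5.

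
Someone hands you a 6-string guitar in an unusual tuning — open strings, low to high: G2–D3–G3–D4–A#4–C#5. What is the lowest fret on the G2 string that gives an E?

9

From G2, count semitones up the chromatic scale until reaching E: G–G#–A–A#–B–C–C#–D–D#–E — 9 steps.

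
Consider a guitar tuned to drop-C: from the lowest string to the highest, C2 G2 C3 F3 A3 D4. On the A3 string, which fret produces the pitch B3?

2

B3 is 2 semitones above the open A3 (A–A#–B), so it sits at fret 2.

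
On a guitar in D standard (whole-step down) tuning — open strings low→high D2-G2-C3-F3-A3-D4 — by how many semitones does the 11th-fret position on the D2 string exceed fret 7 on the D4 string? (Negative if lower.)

D2 at fret 11 → C#3 (MIDI 49); D4 at fret 7 → A4 (MIDI 69).
49 − 69 = -20, so the two pitches are 20 semitones apart.

-20 semitones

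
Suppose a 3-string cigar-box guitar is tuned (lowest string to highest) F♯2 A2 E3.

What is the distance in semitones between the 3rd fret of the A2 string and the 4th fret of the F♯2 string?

A2 at fret 3 → C3 (MIDI 48); F♯2 at fret 4 → A♯2 (MIDI 46).
48 − 46 = 2, so the two pitches are 2 semitones apart, with C3 the higher.

2 semitones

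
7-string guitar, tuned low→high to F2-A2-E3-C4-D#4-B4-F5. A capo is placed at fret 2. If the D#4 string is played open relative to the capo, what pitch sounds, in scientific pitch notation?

F4

The capo raises the open D#4 by 2 semitones to F4; fretting 0 more gives D#4 + 2 + 0 = D#4 + 2 semitones = F4.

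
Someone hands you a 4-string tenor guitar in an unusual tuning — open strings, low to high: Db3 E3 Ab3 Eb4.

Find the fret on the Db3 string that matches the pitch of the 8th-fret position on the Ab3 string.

Fret 8 on Ab3 is MIDI 56 + 8 = 64 (E4). On the Db3 string (open MIDI 49), that pitch is 64 − 49 = fret 15.

15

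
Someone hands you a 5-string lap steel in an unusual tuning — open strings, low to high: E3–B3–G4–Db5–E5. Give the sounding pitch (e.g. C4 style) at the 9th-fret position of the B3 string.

The open B3 string plus 9 semitones: B–C–Db–D–Eb–E–F–Gb–G–Ab.
The walk passes from B into C once, so the octave number goes from 3 to 4.
(Equivalently spelled G#4.)

Ab4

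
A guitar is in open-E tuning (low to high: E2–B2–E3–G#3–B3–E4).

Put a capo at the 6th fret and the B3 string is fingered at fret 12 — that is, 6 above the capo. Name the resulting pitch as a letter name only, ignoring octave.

The capo raises the open B3 by 6 semitones to F4; fretting 6 more gives B3 + 6 + 6 = B3 + 12 semitones, landing on B.

B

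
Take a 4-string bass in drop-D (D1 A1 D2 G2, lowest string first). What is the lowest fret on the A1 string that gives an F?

From A1, count semitones up the chromatic scale until reaching F: A–A#–B–C–C#–D–D#–E–F — 8 steps.

8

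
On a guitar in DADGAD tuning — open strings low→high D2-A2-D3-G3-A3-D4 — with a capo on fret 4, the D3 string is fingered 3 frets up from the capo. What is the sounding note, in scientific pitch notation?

A3

The capo raises the open D3 by 4 semitones to F#3; fretting 3 more gives D3 + 4 + 3 = D3 + 7 semitones = A3.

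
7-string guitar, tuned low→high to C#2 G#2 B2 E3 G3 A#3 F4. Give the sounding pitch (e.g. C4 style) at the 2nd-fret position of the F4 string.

G4

Each fret is one semitone, so F4 + 2 = G4.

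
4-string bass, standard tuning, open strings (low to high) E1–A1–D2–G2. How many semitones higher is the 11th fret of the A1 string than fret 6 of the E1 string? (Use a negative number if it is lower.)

10 semitones

A1 at fret 11 → G♯2 (MIDI 44); E1 at fret 6 → A♯1 (MIDI 34).
44 − 34 = 10, so the two pitches are 10 semitones apart.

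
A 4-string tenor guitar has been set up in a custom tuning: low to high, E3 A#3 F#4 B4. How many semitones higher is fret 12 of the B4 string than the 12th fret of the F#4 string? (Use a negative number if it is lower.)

5 semitones

B4 at fret 12 → B5 (MIDI 83); F#4 at fret 12 → F#5 (MIDI 78).
83 − 78 = 5, so the two pitches are 5 semitones apart.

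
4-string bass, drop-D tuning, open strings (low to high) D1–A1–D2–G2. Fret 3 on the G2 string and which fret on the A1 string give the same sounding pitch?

13

Fret 3 on G2 is MIDI 43 + 3 = 46 (A#2). On the A1 string (open MIDI 33), that pitch is 46 − 33 = fret 13.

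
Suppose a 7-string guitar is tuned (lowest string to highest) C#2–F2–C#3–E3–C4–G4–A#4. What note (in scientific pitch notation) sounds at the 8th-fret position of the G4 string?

D#5

Each fret is one semitone, so G4 + 8 = D#5.
(Equivalently spelled Eb5.)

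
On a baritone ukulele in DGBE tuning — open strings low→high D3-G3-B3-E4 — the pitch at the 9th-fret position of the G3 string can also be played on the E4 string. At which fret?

Fret 9 on G3 is MIDI 55 + 9 = 64 (E4). On the E4 string (open MIDI 64), that pitch is 64 − 64 = fret 0.

0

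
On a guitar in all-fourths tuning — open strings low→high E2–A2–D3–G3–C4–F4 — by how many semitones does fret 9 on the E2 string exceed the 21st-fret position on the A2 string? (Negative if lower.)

E2 at fret 9 → C♯3 (MIDI 49); A2 at fret 21 → F♯4 (MIDI 66).
49 − 66 = -17, so the two pitches are 17 semitones apart.

-17 semitones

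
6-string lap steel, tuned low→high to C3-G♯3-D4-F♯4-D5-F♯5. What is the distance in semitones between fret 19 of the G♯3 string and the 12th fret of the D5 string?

11 semitones

G♯3 at fret 19 → D♯5 (MIDI 75); D5 at fret 12 → D6 (MIDI 86).
75 − 86 = -11, so the two pitches are 11 semitones apart, with D6 the higher.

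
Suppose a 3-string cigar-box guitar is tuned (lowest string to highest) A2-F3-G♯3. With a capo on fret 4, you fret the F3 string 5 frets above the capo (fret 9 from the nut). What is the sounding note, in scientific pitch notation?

D4

The capo raises the open F3 by 4 semitones to A3; fretting 5 more gives F3 + 4 + 5 = F3 + 9 semitones = D4.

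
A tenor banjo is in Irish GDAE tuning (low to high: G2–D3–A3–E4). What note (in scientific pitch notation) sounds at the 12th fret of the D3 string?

Each fret is one semitone, so D3 + 12 = D4.

D4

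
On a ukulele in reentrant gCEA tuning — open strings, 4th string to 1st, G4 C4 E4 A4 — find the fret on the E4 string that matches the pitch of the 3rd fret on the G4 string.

6

Fret 3 on G4 is MIDI 67 + 3 = 70 (A#4). On the E4 string (open MIDI 64), that pitch is 70 − 64 = fret 6.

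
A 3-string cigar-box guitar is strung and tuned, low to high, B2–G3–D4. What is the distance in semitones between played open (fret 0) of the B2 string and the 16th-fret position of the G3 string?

B2 at fret 0 → B2 (MIDI 47); G3 at fret 16 → B4 (MIDI 71).
47 − 71 = -24, so the two pitches are 24 semitones apart, with B4 the higher.

24 semitones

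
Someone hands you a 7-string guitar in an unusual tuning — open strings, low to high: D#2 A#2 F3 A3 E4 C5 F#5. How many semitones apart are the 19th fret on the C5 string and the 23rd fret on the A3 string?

C5 at fret 19 → G6 (MIDI 91); A3 at fret 23 → G#5 (MIDI 80).
91 − 80 = 11, so the two pitches are 11 semitones apart, with G6 the higher.

11 semitones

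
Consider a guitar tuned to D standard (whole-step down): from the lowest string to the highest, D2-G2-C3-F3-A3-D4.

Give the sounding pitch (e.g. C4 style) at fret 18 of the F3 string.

The open F3 string plus 18 semitones: F–F#–G–G#–…–A–A#–B.
The walk passes from B into C once, so the octave number goes from 3 to 4.

B4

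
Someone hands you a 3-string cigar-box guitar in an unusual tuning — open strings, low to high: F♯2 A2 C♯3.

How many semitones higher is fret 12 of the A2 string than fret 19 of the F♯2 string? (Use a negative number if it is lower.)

-4 semitones

A2 at fret 12 → A3 (MIDI 57); F♯2 at fret 19 → C♯4 (MIDI 61).
57 − 61 = -4, so the two pitches are 4 semitones apart.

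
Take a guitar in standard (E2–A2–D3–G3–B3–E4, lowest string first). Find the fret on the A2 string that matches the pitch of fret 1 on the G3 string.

Fret 1 on G3 is MIDI 55 + 1 = 56 (G#3). On the A2 string (open MIDI 45), that pitch is 56 − 45 = fret 11.

11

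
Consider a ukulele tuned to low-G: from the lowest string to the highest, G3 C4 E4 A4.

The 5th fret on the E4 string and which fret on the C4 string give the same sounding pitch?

Fret 5 on E4 is MIDI 64 + 5 = 69 (A4). On the C4 string (open MIDI 60), that pitch is 69 − 60 = fret 9.

9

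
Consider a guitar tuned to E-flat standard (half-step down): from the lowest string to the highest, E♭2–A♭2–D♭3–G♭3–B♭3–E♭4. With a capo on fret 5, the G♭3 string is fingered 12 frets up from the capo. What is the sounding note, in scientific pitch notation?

B4

The capo raises the open G♭3 by 5 semitones to B3; fretting 12 more gives G♭3 + 5 + 12 = G♭3 + 17 semitones = B4.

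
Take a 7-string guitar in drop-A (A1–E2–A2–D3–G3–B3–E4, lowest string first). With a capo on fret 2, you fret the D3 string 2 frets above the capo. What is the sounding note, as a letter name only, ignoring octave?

F♯

The capo raises the open D3 by 2 semitones to E3; fretting 2 more gives D3 + 2 + 2 = D3 + 4 semitones, landing on F♯.
(Also written G♭.)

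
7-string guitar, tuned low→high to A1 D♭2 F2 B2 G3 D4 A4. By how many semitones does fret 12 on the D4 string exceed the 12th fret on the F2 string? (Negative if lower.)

21 semitones

D4 at fret 12 → D5 (MIDI 74); F2 at fret 12 → F3 (MIDI 53).
74 − 53 = 21, so the two pitches are 21 semitones apart.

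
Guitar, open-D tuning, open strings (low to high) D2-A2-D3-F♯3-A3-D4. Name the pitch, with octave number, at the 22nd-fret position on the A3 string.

The open A3 string plus 22 semitones: A–A#–B–C–…–F–F#–G.
The walk passes from B into C 2 times, so the octave number goes from 3 to 5.

G5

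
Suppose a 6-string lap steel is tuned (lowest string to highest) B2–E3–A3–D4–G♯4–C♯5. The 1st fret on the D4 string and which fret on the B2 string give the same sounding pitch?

16

Fret 1 on D4 is MIDI 62 + 1 = 63 (D♯4). On the B2 string (open MIDI 47), that pitch is 63 − 47 = fret 16.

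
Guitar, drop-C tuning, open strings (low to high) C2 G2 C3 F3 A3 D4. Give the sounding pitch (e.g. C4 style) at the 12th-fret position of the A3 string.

A3 is MIDI 57. Adding 12 gives 69, which is A4.

A4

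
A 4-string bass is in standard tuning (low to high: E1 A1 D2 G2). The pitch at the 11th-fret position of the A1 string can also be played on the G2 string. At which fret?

1

A1 at fret 11 is A1 + 11 semitones = G#2.
The open G2 string is 10 semitones above the open A1, so the same pitch on the G2 string lies at fret 11 − 10 = 1.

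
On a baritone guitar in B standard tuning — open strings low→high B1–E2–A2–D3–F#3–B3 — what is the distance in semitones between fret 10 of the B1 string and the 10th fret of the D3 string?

B1 at fret 10 → A2 (MIDI 45); D3 at fret 10 → C4 (MIDI 60).
45 − 60 = -15, so the two pitches are 15 semitones apart, with C4 the higher.

15 semitones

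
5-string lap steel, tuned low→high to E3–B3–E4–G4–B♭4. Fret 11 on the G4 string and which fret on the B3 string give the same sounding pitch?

19

Fret 11 on G4 is MIDI 67 + 11 = 78 (G♭5). On the B3 string (open MIDI 59), that pitch is 78 − 59 = fret 19.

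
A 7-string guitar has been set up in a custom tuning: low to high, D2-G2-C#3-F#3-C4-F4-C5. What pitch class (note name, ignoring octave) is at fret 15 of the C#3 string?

C#3 is MIDI 49. Adding 15 gives 64; 64 mod 12 = 4, i.e. E.

E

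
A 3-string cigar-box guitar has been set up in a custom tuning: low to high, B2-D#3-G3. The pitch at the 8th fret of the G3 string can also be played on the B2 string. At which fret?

16

G3 at fret 8 is G3 + 8 semitones = D#4.
The open B2 string is 8 semitones below the open G3, so the same pitch on the B2 string lies at fret 8 + 8 = 16.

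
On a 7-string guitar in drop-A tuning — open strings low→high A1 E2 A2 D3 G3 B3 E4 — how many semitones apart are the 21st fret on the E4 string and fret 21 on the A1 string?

31 semitones

E4 at fret 21 → C♯6 (MIDI 85); A1 at fret 21 → F♯3 (MIDI 54).
85 − 54 = 31, so the two pitches are 31 semitones apart, with C♯6 the higher.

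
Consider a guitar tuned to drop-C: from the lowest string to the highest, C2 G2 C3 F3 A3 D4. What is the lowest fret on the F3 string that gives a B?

From F3, count semitones up the chromatic scale until reaching B: F–F#–G–G#–A–A#–B — 6 steps.

6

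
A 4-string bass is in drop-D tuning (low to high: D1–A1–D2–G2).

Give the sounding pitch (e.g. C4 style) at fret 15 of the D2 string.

The open D2 string plus 15 semitones: D–D#–E–F–…–D#–E–F.
The walk passes from B into C once, so the octave number goes from 2 to 3.

F3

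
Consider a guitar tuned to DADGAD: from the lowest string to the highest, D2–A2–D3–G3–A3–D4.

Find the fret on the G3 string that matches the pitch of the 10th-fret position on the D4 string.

17

D4 at fret 10 is D4 + 10 semitones = C5.
The open G3 string is 7 semitones below the open D4, so the same pitch on the G3 string lies at fret 10 + 7 = 17.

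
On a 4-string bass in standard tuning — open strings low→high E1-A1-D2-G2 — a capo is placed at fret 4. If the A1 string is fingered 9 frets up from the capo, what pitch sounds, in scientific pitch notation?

The capo raises the open A1 by 4 semitones to C#2; fretting 9 more gives A1 + 4 + 9 = A1 + 13 semitones = A#2.

A#2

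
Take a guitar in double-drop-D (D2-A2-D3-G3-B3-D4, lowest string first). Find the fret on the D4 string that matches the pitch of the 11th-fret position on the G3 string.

4

G3 at fret 11 is G3 + 11 semitones = F♯4.
The open D4 string is 7 semitones above the open G3, so the same pitch on the D4 string lies at fret 11 − 7 = 4.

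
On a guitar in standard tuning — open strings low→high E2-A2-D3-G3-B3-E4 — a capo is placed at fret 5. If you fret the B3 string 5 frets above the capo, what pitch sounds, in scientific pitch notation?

The capo raises the open B3 by 5 semitones to E4; fretting 5 more gives B3 + 5 + 5 = B3 + 10 semitones = A4.

A4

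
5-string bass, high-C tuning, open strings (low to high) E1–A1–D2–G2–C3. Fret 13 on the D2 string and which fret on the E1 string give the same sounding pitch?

23

Fret 13 on D2 is MIDI 38 + 13 = 51 (D♯3). On the E1 string (open MIDI 28), that pitch is 51 − 28 = fret 23.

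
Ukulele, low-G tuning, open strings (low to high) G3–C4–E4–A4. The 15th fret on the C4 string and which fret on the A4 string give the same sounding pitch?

6

C4 at fret 15 is C4 + 15 semitones = D#5.
The open A4 string is 9 semitones above the open C4, so the same pitch on the A4 string lies at fret 15 − 9 = 6.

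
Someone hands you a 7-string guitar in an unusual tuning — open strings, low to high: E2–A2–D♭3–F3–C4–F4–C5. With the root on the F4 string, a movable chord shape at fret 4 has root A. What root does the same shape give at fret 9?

D

Moving from fret 4 to fret 9 shifts the root by 5 semitones.
A up 5 semitones is D.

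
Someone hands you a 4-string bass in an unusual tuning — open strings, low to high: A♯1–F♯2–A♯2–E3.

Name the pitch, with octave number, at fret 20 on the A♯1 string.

F♯3

The open A♯1 string plus 20 semitones: A#–B–C–C#–…–E–F–F#.
The walk passes from B into C 2 times, so the octave number goes from 1 to 3.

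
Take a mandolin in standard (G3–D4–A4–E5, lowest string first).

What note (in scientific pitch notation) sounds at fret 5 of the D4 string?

G4

The open D4 string plus 5 semitones: D–D#–E–F–F#–G.
No B→C boundary is crossed, so the octave stays at 4.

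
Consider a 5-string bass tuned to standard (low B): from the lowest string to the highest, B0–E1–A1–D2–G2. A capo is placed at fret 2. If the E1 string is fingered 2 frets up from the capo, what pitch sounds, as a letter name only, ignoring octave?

The capo raises the open E1 by 2 semitones to F#1; fretting 2 more gives E1 + 2 + 2 = E1 + 4 semitones, landing on G#.
(Also written Ab.)

G#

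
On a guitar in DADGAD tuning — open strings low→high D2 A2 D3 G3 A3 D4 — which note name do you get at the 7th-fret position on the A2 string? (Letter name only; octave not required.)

Each fret is one semitone, so A2 + 7 = E.

E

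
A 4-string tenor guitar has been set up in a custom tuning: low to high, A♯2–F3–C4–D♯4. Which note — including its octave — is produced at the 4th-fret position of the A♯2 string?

A♯2 is MIDI 46. Adding 4 gives 50, which is D3.

D3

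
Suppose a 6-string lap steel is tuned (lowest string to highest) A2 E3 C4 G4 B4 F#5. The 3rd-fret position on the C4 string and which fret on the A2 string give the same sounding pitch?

18

C4 at fret 3 is C4 + 3 semitones = D#4.
The open A2 string is 15 semitones below the open C4, so the same pitch on the A2 string lies at fret 3 + 15 = 18.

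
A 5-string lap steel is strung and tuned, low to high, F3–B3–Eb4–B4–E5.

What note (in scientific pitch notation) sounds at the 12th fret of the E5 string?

E5 is MIDI 76. Adding 12 gives 88, which is E6.

E6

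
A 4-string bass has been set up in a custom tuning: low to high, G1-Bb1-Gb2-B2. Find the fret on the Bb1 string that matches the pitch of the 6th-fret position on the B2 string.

19

Fret 6 on B2 is MIDI 47 + 6 = 53 (F3). On the Bb1 string (open MIDI 34), that pitch is 53 − 34 = fret 19.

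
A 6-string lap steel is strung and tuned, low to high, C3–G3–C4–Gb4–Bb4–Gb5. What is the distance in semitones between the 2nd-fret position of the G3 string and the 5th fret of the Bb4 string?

G3 at fret 2 → A3 (MIDI 57); Bb4 at fret 5 → Eb5 (MIDI 75).
57 − 75 = -18, so the two pitches are 18 semitones apart, with Eb5 the higher.

18 semitones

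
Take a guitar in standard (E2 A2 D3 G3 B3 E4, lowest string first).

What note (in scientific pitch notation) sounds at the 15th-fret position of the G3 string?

The open G3 string plus 15 semitones: G–G#–A–A#–…–G#–A–A#.
The walk passes from B into C once, so the octave number goes from 3 to 4.
(Equivalently spelled Bb4.)

A#4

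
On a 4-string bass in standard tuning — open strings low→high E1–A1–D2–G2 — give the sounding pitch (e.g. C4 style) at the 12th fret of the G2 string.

G3

The open G2 string plus 12 semitones: G–G#–A–A#–…–F–F#–G.
The walk passes from B into C once, so the octave number goes from 2 to 3.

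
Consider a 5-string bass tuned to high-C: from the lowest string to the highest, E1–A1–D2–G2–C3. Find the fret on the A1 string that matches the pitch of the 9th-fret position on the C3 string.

24

Fret 9 on C3 is MIDI 48 + 9 = 57 (A3). On the A1 string (open MIDI 33), that pitch is 57 − 33 = fret 24.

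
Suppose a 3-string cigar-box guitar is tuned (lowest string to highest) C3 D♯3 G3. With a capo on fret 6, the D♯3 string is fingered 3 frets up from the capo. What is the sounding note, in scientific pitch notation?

The capo raises the open D♯3 by 6 semitones to A3; fretting 3 more gives D♯3 + 6 + 3 = D♯3 + 9 semitones = C4.

C4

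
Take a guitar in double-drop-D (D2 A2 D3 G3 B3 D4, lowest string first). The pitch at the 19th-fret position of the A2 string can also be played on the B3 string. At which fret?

Fret 19 on A2 is MIDI 45 + 19 = 64 (E4). On the B3 string (open MIDI 59), that pitch is 64 − 59 = fret 5.

5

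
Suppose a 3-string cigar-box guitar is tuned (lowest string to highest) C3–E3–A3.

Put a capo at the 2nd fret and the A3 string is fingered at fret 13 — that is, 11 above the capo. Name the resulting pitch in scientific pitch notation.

The capo raises the open A3 by 2 semitones to B3; fretting 11 more gives A3 + 2 + 11 = A3 + 13 semitones = B♭4.

B♭4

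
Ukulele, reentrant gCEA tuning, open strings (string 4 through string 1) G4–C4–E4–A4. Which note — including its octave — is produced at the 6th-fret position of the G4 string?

C♯5

G4 is MIDI 67. Adding 6 gives 73, which is C♯5.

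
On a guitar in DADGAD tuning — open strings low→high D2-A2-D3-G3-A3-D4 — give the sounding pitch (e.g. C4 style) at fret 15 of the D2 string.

D2 is MIDI 38. Adding 15 gives 53, which is F3.

F3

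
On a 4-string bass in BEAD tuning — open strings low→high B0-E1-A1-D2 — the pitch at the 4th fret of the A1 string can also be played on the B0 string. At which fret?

A1 at fret 4 is A1 + 4 semitones = C#2.
The open B0 string is 10 semitones below the open A1, so the same pitch on the B0 string lies at fret 4 + 10 = 14.

14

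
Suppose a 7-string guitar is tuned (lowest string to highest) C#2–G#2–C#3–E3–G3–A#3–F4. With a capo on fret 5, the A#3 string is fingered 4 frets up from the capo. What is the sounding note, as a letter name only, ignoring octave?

G

The capo raises the open A#3 by 5 semitones to D#4; fretting 4 more gives A#3 + 5 + 4 = A#3 + 9 semitones, landing on G.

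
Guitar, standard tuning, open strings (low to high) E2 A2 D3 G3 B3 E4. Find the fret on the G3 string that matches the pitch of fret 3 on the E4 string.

12

Fret 3 on E4 is MIDI 64 + 3 = 67 (G4). On the G3 string (open MIDI 55), that pitch is 67 − 55 = fret 12.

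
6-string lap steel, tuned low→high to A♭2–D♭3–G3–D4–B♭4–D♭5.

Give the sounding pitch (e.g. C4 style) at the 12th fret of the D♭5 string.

D♭6

Each fret is one semitone, so D♭5 + 12 = D♭6.
(Equivalently spelled C♯6.)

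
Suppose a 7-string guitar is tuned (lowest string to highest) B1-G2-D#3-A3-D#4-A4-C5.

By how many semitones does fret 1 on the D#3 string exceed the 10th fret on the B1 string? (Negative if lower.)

D#3 at fret 1 → E3 (MIDI 52); B1 at fret 10 → A2 (MIDI 45).
52 − 45 = 7, so the two pitches are 7 semitones apart.

7 semitones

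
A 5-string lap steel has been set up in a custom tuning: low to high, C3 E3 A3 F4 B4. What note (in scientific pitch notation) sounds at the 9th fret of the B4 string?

The open B4 string plus 9 semitones: B–C–C#–D–D#–E–F–F#–G–G#.
The walk passes from B into C once, so the octave number goes from 4 to 5.

G#5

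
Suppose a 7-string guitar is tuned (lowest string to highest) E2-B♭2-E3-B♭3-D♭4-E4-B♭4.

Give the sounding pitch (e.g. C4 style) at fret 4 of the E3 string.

A♭3

Each fret is one semitone, so E3 + 4 = A♭3.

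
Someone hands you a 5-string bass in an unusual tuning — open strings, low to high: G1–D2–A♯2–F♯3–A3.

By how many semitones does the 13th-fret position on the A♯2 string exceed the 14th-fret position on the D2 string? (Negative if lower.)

A♯2 at fret 13 → B3 (MIDI 59); D2 at fret 14 → E3 (MIDI 52).
59 − 52 = 7, so the two pitches are 7 semitones apart.

7 semitones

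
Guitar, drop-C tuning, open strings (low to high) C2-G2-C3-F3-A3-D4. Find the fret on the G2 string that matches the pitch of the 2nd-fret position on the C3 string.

7

C3 at fret 2 is C3 + 2 semitones = D3.
The open G2 string is 5 semitones below the open C3, so the same pitch on the G2 string lies at fret 2 + 5 = 7.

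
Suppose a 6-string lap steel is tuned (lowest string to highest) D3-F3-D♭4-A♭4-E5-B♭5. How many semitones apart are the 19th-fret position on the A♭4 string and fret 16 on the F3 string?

A♭4 at fret 19 → E♭6 (MIDI 87); F3 at fret 16 → A4 (MIDI 69).
87 − 69 = 18, so the two pitches are 18 semitones apart, with E♭6 the higher.

18 semitones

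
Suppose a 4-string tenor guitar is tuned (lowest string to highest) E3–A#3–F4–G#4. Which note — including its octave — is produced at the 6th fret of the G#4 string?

D5

The open G#4 string plus 6 semitones: G#–A–A#–B–C–C#–D.
The walk passes from B into C once, so the octave number goes from 4 to 5.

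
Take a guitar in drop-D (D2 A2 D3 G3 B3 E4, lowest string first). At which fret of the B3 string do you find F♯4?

F♯4 is 7 semitones above the open B3 (B–C–C#–D–D#–E–F–F#), so it sits at fret 7.

7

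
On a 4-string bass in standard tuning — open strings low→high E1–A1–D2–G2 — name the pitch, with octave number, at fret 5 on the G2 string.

C3

The open G2 string plus 5 semitones: G–G#–A–A#–B–C.
The walk passes from B into C once, so the octave number goes from 2 to 3.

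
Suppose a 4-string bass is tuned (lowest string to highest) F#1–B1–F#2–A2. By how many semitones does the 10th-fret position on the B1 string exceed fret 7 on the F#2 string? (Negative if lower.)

B1 at fret 10 → A2 (MIDI 45); F#2 at fret 7 → C#3 (MIDI 49).
45 − 49 = -4, so the two pitches are 4 semitones apart.

-4 semitones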